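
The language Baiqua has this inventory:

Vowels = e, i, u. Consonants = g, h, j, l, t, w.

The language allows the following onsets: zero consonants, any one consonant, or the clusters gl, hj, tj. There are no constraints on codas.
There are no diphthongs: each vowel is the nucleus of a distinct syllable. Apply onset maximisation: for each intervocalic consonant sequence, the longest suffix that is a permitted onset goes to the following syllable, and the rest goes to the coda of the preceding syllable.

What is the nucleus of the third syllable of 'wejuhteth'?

Nuclei (vowels): e, u, e → 3 syllables.
The third nucleus (vowel 3 from the left) is /e/.

e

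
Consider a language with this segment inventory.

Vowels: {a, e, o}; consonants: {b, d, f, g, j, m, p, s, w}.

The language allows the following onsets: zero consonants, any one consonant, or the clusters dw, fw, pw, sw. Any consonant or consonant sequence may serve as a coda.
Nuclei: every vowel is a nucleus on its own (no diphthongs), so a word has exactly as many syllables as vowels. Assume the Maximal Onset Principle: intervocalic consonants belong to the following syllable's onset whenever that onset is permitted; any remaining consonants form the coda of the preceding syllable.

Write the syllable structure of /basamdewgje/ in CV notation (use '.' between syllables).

The vowels are a, a, e, e — 4 nuclei, so 4 syllables.
V1 /a/ – V2 /a/: /s/ → onset of the next syllable (single consonants are always licit onsets).
V2 /a/ – V3 /e/: /md/ — longest licit onset from the right is /d/, leaving /m/ as coda.
V3 /e/ – V4 /e/: /wgj/ splits as /wg/ + /j/ (/j/ is the longest suffix that is a licit onset).
Putting it together: ba.sam.dewg.je.
Mapping each syllable to C/V: /ba/ → CV, /sam/ → CVC, /dewg/ → CVCC, /je/ → CV.

CV.CVC.CVCC.CV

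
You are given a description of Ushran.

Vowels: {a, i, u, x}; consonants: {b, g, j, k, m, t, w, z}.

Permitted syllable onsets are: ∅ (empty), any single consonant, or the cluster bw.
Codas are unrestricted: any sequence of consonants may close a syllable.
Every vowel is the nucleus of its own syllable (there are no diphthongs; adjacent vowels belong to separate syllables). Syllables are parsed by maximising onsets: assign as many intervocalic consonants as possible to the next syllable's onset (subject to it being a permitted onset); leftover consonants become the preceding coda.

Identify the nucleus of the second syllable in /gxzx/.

Vowels present: x, x; each is a nucleus, giving 2 syllables.
The second nucleus (vowel 2 from the left) is /x/.

x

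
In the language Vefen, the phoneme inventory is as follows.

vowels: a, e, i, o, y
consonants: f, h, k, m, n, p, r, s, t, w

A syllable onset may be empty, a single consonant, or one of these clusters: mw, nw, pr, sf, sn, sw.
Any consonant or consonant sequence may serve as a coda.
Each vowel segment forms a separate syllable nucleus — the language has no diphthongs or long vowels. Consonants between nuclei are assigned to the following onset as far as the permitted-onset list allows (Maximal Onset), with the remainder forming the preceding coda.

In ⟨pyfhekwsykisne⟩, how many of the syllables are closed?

Nuclei (vowels): y, e, y, i, e → 5 syllables.
/y…e/ gap (V1→V2): /fh/ — longest licit onset from the right is /h/, leaving /f/ as coda.
/e…y/ gap (V2→V3): cluster /kws/ — the longest permitted-onset suffix is /s/; onset = /s/, preceding coda = /kw/.
/y…i/ gap (V3→V4): just /k/ — single C goes to the following onset.
/i…e/ gap (V4→V5): cluster /sn/ — /sn/ is itself a permitted onset, so the whole cluster goes right; preceding coda = ∅.
Result: pyf.hekw.sy.ki.sne.
Classifying each syllable: /pyf/ (closed), /hekw/ (closed), /sy/ (open), /ki/ (open), /sne/ (open).
Closed syllables: 2.

2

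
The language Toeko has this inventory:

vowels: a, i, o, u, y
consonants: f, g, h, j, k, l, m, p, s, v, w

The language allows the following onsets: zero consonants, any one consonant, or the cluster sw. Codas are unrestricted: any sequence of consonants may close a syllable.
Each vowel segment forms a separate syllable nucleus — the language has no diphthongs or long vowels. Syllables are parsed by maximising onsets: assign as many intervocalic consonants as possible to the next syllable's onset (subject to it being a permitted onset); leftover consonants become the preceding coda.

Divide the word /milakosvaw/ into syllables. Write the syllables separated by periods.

Nuclei (vowels): i, a, o, a → 4 syllables.
/i…a/ gap (V1→V2): just /l/ — single C goes to the following onset.
/a…o/ gap (V2→V3): /k/ is a single consonant, so it becomes the next onset.
/o…a/ gap (V3→V4): /sv/ — longest licit onset from the right is /v/, leaving /s/ as coda.

mi.la.kos.vaw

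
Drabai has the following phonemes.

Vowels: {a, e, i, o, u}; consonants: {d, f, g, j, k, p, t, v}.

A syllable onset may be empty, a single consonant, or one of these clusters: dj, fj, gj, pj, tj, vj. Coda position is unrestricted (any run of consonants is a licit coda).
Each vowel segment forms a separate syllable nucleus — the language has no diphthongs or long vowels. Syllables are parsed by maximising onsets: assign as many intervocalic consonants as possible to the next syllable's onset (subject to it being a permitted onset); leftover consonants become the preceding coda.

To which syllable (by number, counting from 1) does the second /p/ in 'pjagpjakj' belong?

2

Nuclei (vowels): a, a → 2 syllables.
Between /a/ (V1) and /a/ (V2): /gpj/ — longest licit onset from the right is /pj/, leaving /g/ as coda.
So the parse is pjag.pjakj.
The second /p/ is in the onset of syllable 2 (/pjakj/).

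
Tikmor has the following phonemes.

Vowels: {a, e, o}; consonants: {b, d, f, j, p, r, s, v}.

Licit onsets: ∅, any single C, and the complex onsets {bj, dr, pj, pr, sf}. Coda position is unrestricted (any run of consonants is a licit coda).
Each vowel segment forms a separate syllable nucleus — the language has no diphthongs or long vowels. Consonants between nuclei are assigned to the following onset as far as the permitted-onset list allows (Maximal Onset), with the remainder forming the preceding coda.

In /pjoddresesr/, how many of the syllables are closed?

Vowels present: o, e, e; each is a nucleus, giving 3 syllables.
/o…e/ gap (V1→V2): cluster /ddr/ — the longest permitted-onset suffix is /dr/; onset = /dr/, preceding coda = /d/.
/e…e/ gap (V2→V3): just /s/ — single C goes to the following onset.
Putting it together: pjod.dre.sesr.
Classifying each syllable: /pjod/ (closed), /dre/ (open), /sesr/ (closed).
Closed syllables: 2.

2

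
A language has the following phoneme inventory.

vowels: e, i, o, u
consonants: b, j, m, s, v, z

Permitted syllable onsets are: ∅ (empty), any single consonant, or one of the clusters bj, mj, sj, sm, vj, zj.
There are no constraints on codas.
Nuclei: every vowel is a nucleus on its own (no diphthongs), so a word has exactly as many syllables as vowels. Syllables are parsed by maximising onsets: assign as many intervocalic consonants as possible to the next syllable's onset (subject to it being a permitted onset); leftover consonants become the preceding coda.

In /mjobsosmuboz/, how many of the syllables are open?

2

Vowels present: o, o, u, o; each is a nucleus, giving 4 syllables.
V1 /o/ – V2 /o/: /bs/ splits as /b/ + /s/ (/s/ is the longest suffix that is a licit onset).
V2 /o/ – V3 /u/: /sm/ — entire cluster is a permitted onset → onset /sm/, coda ∅.
V3 /u/ – V4 /o/: /b/ → onset of the next syllable (single consonants are always licit onsets).
So the parse is mjob.so.smu.boz.
Classifying each syllable: /mjob/ (closed), /so/ (open), /smu/ (open), /boz/ (closed).
Open syllables: 2.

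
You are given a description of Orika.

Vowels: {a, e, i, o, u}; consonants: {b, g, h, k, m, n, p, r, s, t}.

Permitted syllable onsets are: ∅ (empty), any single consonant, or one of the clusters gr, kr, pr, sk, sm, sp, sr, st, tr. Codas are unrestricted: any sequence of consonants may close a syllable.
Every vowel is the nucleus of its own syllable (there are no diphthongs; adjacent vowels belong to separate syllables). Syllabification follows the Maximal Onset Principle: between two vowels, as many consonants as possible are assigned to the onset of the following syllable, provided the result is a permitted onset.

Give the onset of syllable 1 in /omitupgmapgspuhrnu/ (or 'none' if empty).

none

Nuclei (vowels): o, i, u, a, u, u → 6 syllables.
V1 /o/ – V2 /i/: /m/ → onset of the next syllable (single consonants are always licit onsets).
V2 /i/ – V3 /u/: /t/ → onset of the next syllable (single consonants are always licit onsets).
V3 /u/ – V4 /a/: cluster /pgm/ — the longest permitted-onset suffix is /m/; onset = /m/, preceding coda = /pg/.
V4 /a/ – V5 /u/: /pgsp/; trying suffixes from longest down, /sp/ is the first permitted one, so coda /pg/ | onset /sp/.
V5 /u/ – V6 /u/: /hrn/; trying suffixes from longest down, /n/ is the first permitted one, so coda /hr/ | onset /n/.
Syllabification: o.mi.tupg.mapg.spuhr.nu.
Syllable 1 is /o/: onset ∅, nucleus /o/, coda ∅.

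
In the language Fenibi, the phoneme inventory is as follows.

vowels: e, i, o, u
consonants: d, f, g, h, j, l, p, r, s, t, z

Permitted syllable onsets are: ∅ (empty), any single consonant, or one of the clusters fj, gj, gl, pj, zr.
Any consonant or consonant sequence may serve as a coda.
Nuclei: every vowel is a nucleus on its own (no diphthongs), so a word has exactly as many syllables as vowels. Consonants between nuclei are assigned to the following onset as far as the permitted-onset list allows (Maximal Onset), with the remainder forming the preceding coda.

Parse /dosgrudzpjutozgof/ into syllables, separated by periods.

dosg.rudz.pju.toz.gof

Vowels present: o, u, u, o, o; each is a nucleus, giving 5 syllables.
σ1/σ2 boundary: /sgr/; trying suffixes from longest down, /r/ is the first permitted one, so coda /sg/ | onset /r/.
σ2/σ3 boundary: /dzpj/ — longest licit onset from the right is /pj/, leaving /dz/ as coda.
σ3/σ4 boundary: /t/ is a single consonant, so it becomes the next onset.
σ4/σ5 boundary: cluster /zg/ — the longest permitted-onset suffix is /g/; onset = /g/, preceding coda = /z/.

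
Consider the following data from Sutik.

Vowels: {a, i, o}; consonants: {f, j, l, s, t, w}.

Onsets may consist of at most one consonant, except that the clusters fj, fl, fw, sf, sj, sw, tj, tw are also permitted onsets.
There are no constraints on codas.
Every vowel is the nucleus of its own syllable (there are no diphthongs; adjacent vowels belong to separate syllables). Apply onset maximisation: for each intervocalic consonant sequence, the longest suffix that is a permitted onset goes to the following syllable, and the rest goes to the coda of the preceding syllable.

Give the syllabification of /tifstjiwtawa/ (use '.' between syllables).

The vowels are i, i, a, a — 4 nuclei, so 4 syllables.
Between /i/ (V1) and /i/ (V2): /fstj/ — longest licit onset from the right is /tj/, leaving /fs/ as coda.
Between /i/ (V2) and /a/ (V3): cluster /wt/ — the longest permitted-onset suffix is /t/; onset = /t/, preceding coda = /w/.
Between /a/ (V3) and /a/ (V4): just /w/ — single C goes to the following onset.

tifs.tjiw.ta.wa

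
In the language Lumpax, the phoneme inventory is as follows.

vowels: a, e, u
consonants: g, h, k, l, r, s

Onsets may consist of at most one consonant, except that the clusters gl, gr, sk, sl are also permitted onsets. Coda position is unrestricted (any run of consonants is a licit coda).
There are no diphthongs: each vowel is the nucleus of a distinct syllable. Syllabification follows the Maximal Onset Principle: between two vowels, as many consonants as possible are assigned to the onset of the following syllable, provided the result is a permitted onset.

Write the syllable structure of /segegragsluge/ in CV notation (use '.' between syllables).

Nuclei (vowels): e, e, a, u, e → 5 syllables.
σ1/σ2 boundary: just /g/ — single C goes to the following onset.
σ2/σ3 boundary: /gr/ — entire cluster is a permitted onset → onset /gr/, coda ∅.
σ3/σ4 boundary: /gsl/ — longest licit onset from the right is /sl/, leaving /g/ as coda.
σ4/σ5 boundary: /g/ is a single consonant, so it becomes the next onset.
So the parse is se.ge.grag.slu.ge.
Mapping each syllable to C/V: /se/ → CV, /ge/ → CV, /grag/ → CCVC, /slu/ → CCV, /ge/ → CV.

CV.CV.CCVC.CCV.CV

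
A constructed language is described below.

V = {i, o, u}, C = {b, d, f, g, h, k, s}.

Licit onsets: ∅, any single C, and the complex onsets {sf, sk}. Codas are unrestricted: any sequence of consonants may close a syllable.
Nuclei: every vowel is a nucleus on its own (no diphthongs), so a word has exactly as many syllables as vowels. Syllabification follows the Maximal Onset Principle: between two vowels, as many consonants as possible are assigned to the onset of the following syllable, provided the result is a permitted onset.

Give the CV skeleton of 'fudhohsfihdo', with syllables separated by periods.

CVC.CVC.CCVC.CV

Nuclei (vowels): u, o, i, o → 4 syllables.
σ1/σ2 boundary: /dh/ — longest licit onset from the right is /h/, leaving /d/ as coda.
σ2/σ3 boundary: /hsf/ — longest licit onset from the right is /sf/, leaving /h/ as coda.
σ3/σ4 boundary: /hd/; trying suffixes from longest down, /d/ is the first permitted one, so coda /h/ | onset /d/.
Syllabification: fud.hoh.sfih.do.
Mapping each syllable to C/V: /fud/ → CVC, /hoh/ → CVC, /sfih/ → CCVC, /do/ → CV.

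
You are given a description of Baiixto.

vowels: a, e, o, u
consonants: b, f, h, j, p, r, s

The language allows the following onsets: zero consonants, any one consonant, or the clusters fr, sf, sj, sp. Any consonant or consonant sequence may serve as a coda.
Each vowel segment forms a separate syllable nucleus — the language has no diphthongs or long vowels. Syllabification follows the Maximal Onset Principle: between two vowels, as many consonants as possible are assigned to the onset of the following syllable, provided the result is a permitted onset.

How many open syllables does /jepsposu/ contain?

Nuclei (vowels): e, o, u → 3 syllables.
/e…o/ gap (V1→V2): cluster /psp/ — the longest permitted-onset suffix is /sp/; onset = /sp/, preceding coda = /p/.
/o…u/ gap (V2→V3): /s/ is a single consonant, so it becomes the next onset.
So the parse is jep.spo.su.
Classifying each syllable: /jep/ (closed), /spo/ (open), /su/ (open).
Open syllables: 2.

2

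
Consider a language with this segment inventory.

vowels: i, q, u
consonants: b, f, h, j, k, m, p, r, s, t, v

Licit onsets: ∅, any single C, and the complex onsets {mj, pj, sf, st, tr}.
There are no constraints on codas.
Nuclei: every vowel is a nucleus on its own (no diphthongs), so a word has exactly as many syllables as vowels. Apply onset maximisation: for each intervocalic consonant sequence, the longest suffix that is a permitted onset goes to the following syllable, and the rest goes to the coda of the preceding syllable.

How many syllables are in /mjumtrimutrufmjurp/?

5

Nuclei (vowels): u, i, u, u, u → 5 syllables.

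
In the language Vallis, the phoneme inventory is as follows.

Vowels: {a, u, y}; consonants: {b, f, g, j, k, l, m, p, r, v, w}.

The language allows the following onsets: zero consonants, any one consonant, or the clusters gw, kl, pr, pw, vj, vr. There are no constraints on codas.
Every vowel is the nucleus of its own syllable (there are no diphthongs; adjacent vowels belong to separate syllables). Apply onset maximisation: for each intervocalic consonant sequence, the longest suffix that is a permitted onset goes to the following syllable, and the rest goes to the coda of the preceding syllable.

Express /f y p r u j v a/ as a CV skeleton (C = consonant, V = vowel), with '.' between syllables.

CV.CCVC.CV

The vowels are y, u, a — 3 nuclei, so 3 syllables.
σ1/σ2 boundary: /pr/ is a licit onset in full, so it all attaches to the next syllable.
σ2/σ3 boundary: cluster /jv/ — the longest permitted-onset suffix is /v/; onset = /v/, preceding coda = /j/.
Syllabification: fy.pruj.va.
Mapping each syllable to C/V: /fy/ → CV, /pruj/ → CCVC, /va/ → CV.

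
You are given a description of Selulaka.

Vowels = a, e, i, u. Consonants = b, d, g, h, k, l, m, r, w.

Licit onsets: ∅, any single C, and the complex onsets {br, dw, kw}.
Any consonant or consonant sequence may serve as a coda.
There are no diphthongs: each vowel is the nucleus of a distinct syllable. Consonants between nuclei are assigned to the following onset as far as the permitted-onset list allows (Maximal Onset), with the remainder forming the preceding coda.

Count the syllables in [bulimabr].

Nuclei (vowels): u, i, a → 3 syllables.

3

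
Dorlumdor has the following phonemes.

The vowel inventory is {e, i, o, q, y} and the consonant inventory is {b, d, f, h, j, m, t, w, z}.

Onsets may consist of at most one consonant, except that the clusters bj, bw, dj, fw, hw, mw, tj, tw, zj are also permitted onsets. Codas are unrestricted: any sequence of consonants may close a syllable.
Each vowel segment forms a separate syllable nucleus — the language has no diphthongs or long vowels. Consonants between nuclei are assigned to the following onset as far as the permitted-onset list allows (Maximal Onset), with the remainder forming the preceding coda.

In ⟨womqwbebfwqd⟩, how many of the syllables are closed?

3

The vowels are o, q, e, q — 4 nuclei, so 4 syllables.
V1 /o/ – V2 /q/: /m/ → onset of the next syllable (single consonants are always licit onsets).
V2 /q/ – V3 /e/: /wb/ splits as /w/ + /b/ (/b/ is the longest suffix that is a licit onset).
V3 /e/ – V4 /q/: cluster /bfw/ — the longest permitted-onset suffix is /fw/; onset = /fw/, preceding coda = /b/.
So the parse is wo.mqw.beb.fwqd.
Classifying each syllable: /wo/ (open), /mqw/ (closed), /beb/ (closed), /fwqd/ (closed).
Closed syllables: 3.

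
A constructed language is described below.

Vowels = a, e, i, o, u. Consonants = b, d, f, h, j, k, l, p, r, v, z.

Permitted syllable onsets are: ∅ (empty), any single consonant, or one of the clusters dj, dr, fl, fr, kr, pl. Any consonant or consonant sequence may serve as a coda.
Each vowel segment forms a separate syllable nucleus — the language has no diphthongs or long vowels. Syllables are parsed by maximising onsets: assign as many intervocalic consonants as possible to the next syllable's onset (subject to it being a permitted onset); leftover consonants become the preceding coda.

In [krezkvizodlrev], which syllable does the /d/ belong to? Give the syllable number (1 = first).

Nuclei (vowels): e, i, o, e → 4 syllables.
/e…i/ gap (V1→V2): /zkv/; trying suffixes from longest down, /v/ is the first permitted one, so coda /zk/ | onset /v/.
/i…o/ gap (V2→V3): /z/ → onset of the next syllable (single consonants are always licit onsets).
/o…e/ gap (V3→V4): /dlr/ — longest licit onset from the right is /r/, leaving /dl/ as coda.
Syllabification: krezk.vi.zodl.rev.
The /d/ is in the coda of syllable 3 (/zodl/).

3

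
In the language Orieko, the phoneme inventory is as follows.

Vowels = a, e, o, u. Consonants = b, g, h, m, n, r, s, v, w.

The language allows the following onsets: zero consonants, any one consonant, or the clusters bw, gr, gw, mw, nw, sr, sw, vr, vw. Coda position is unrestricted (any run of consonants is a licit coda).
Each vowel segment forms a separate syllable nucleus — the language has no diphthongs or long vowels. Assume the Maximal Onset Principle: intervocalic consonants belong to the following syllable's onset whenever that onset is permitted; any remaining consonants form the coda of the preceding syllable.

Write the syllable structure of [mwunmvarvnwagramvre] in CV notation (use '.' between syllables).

The vowels are u, a, a, a, e — 5 nuclei, so 5 syllables.
Between /u/ (V1) and /a/ (V2): cluster /nmv/ — the longest permitted-onset suffix is /v/; onset = /v/, preceding coda = /nm/.
Between /a/ (V2) and /a/ (V3): cluster /rvnw/ — the longest permitted-onset suffix is /nw/; onset = /nw/, preceding coda = /rv/.
Between /a/ (V3) and /a/ (V4): cluster /gr/ — /gr/ is itself a permitted onset, so the whole cluster goes right; preceding coda = ∅.
Between /a/ (V4) and /e/ (V5): /mvr/; trying suffixes from longest down, /vr/ is the first permitted one, so coda /m/ | onset /vr/.
Putting it together: mwunm.varv.nwa.gram.vre.
Mapping each syllable to C/V: /mwunm/ → CCVCC, /varv/ → CVCC, /nwa/ → CCV, /gram/ → CCVC, /vre/ → CCV.

CCVCC.CVCC.CCV.CCVC.CCV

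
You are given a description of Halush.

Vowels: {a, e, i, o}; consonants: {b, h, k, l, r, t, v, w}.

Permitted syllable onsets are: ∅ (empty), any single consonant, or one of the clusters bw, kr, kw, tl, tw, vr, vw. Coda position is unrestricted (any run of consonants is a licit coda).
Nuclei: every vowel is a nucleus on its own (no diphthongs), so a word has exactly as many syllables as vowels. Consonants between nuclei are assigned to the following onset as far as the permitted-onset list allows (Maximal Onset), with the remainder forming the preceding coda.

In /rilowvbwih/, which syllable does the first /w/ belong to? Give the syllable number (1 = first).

The vowels are i, o, i — 3 nuclei, so 3 syllables.
/i…o/ gap (V1→V2): just /l/ — single C goes to the following onset.
/o…i/ gap (V2→V3): /wvbw/; trying suffixes from longest down, /bw/ is the first permitted one, so coda /wv/ | onset /bw/.
So the parse is ri.lowv.bwih.
The first /w/ is in the coda of syllable 2 (/lowv/).

2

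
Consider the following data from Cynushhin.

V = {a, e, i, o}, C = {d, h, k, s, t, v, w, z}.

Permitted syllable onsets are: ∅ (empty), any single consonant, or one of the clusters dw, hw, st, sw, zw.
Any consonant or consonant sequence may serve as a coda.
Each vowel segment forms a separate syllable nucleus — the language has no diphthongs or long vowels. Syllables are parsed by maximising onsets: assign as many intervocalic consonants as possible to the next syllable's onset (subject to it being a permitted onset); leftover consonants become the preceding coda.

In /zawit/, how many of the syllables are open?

1

Vowels present: a, i; each is a nucleus, giving 2 syllables.
σ1/σ2 boundary: /w/ → onset of the next syllable (single consonants are always licit onsets).
Result: za.wit.
Classifying each syllable: /za/ (open), /wit/ (closed).
Open syllables: 1.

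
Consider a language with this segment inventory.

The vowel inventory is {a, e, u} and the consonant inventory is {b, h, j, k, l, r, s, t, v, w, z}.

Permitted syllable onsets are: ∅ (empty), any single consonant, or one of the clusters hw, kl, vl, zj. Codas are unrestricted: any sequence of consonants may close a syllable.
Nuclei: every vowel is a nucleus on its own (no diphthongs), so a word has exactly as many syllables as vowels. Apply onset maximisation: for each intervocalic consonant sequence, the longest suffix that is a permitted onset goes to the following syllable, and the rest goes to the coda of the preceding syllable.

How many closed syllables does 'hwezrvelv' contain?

Vowels present: e, e; each is a nucleus, giving 2 syllables.
σ1/σ2 boundary: /zrv/ splits as /zr/ + /v/ (/v/ is the longest suffix that is a licit onset).
Result: hwezr.velv.
Classifying each syllable: /hwezr/ (closed), /velv/ (closed).
Closed syllables: 2.

2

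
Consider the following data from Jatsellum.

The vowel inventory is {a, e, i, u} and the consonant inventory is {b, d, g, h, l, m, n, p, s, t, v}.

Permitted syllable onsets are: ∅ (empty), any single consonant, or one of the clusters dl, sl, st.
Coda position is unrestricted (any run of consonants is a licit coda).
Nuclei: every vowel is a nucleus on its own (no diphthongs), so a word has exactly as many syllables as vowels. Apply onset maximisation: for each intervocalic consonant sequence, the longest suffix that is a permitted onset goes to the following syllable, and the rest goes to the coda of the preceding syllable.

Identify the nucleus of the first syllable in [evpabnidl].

Nuclei (vowels): e, a, i → 3 syllables.
The first nucleus (vowel 1 from the left) is /e/.

e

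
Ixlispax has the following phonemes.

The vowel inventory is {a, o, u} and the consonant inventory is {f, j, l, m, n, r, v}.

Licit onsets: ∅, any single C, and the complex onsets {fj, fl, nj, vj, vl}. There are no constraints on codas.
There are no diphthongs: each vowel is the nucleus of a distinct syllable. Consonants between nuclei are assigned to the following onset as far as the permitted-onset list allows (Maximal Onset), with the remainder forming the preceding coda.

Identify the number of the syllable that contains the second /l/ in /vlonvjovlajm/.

3

Vowels present: o, o, a; each is a nucleus, giving 3 syllables.
σ1/σ2 boundary: /nvj/ splits as /n/ + /vj/ (/vj/ is the longest suffix that is a licit onset).
σ2/σ3 boundary: /vl/ — entire cluster is a permitted onset → onset /vl/, coda ∅.
Syllabification: vlon.vjo.vlajm.
The second /l/ is in the onset of syllable 3 (/vlajm/).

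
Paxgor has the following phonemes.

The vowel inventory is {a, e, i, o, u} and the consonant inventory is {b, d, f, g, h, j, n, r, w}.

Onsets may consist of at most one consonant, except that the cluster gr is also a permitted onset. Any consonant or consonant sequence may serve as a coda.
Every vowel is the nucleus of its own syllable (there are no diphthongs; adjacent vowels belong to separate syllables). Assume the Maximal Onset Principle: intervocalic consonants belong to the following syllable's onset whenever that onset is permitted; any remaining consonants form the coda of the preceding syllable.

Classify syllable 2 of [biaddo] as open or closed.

closed

Nuclei (vowels): i, a, o → 3 syllables.
/i…a/ gap (V1→V2): nothing intervenes; syllable break is V.V.
/a…o/ gap (V2→V3): /dd/; trying suffixes from longest down, /d/ is the first permitted one, so coda /d/ | onset /d/.
Result: bi.ad.do.
Syllable 2 is /ad/ with coda /d/, so it is closed.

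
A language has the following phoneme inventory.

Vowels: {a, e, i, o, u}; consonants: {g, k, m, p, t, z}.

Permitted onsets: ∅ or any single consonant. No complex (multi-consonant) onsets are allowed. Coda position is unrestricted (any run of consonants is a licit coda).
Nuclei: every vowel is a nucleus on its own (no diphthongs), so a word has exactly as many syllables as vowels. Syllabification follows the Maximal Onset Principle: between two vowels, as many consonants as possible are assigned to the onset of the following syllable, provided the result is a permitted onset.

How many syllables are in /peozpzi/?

3

Vowels present: e, o, i; each is a nucleus, giving 3 syllables.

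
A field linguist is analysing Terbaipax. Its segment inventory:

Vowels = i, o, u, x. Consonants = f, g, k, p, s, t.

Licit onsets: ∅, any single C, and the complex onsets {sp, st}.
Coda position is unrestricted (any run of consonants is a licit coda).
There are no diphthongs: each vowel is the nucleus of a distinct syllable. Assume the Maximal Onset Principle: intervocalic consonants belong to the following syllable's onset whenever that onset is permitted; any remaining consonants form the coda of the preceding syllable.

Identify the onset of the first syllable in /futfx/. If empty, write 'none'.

The vowels are u, x — 2 nuclei, so 2 syllables.
V1 /u/ – V2 /x/: /tf/ — longest licit onset from the right is /f/, leaving /t/ as coda.
So the parse is fut.fx.
Syllable 1 is /fut/: onset /f/, nucleus /u/, coda /t/.

f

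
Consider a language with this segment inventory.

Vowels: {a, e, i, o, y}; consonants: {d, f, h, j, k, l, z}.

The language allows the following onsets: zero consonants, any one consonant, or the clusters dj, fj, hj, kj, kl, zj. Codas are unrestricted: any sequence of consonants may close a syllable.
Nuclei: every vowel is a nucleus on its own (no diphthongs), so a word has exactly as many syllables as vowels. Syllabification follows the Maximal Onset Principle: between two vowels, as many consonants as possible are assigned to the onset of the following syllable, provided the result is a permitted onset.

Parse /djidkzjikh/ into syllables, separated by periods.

djidk.zjikh

Vowels present: i, i; each is a nucleus, giving 2 syllables.
σ1/σ2 boundary: /dkzj/ splits as /dk/ + /zj/ (/zj/ is the longest suffix that is a licit onset).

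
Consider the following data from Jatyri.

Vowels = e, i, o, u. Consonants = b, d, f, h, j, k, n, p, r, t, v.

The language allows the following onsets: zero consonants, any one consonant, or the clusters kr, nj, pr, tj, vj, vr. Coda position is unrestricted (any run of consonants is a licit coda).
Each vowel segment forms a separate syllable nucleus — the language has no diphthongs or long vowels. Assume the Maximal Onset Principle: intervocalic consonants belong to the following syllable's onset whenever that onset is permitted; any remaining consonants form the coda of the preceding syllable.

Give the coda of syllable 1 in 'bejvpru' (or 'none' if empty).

jv

Vowels present: e, u; each is a nucleus, giving 2 syllables.
V1 /e/ – V2 /u/: /jvpr/ — longest licit onset from the right is /pr/, leaving /jv/ as coda.
Putting it together: bejv.pru.
Syllable 1 is /bejv/: onset /b/, nucleus /e/, coda /jv/.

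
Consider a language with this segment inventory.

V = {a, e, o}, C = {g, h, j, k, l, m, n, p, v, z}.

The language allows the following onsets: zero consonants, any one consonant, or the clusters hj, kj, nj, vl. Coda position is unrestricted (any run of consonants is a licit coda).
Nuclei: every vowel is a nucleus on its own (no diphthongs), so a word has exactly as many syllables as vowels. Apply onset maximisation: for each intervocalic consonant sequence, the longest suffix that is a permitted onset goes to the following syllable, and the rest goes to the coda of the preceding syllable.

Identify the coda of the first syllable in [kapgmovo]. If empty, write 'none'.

pg

The vowels are a, o, o — 3 nuclei, so 3 syllables.
Between /a/ (V1) and /o/ (V2): cluster /pgm/ — the longest permitted-onset suffix is /m/; onset = /m/, preceding coda = /pg/.
Between /o/ (V2) and /o/ (V3): just /v/ — single C goes to the following onset.
So the parse is kapg.mo.vo.
Syllable 1 is /kapg/: onset /k/, nucleus /a/, coda /pg/.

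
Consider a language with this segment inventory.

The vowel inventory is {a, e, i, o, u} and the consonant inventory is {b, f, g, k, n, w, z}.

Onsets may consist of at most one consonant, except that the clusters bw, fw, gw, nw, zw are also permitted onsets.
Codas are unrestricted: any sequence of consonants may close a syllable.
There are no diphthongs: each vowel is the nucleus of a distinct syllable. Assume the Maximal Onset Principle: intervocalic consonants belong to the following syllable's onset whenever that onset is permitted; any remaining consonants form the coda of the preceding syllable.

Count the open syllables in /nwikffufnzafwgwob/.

Nuclei (vowels): i, u, a, o → 4 syllables.
Between /i/ (V1) and /u/ (V2): /kff/; trying suffixes from longest down, /f/ is the first permitted one, so coda /kf/ | onset /f/.
Between /u/ (V2) and /a/ (V3): /fnz/ splits as /fn/ + /z/ (/z/ is the longest suffix that is a licit onset).
Between /a/ (V3) and /o/ (V4): cluster /fwgw/ — the longest permitted-onset suffix is /gw/; onset = /gw/, preceding coda = /fw/.
So the parse is nwikf.fufn.zafw.gwob.
Classifying each syllable: /nwikf/ (closed), /fufn/ (closed), /zafw/ (closed), /gwob/ (closed).
Open syllables: 0.

0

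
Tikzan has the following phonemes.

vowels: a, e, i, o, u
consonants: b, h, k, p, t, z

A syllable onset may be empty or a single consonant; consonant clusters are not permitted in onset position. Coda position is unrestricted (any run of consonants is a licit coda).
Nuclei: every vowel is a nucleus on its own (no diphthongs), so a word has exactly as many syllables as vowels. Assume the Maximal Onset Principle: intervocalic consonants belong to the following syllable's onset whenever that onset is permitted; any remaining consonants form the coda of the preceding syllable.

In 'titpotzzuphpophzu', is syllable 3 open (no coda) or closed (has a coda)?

The vowels are i, o, u, o, u — 5 nuclei, so 5 syllables.
σ1/σ2 boundary: /tp/; trying suffixes from longest down, /p/ is the first permitted one, so coda /t/ | onset /p/.
σ2/σ3 boundary: cluster /tzz/ — the longest permitted-onset suffix is /z/; onset = /z/, preceding coda = /tz/.
σ3/σ4 boundary: /php/; trying suffixes from longest down, /p/ is the first permitted one, so coda /ph/ | onset /p/.
σ4/σ5 boundary: /phz/ splits as /ph/ + /z/ (/z/ is the longest suffix that is a licit onset).
So the parse is tit.potz.zuph.poph.zu.
Syllable 3 is /zuph/ with coda /ph/, so it is closed.

closed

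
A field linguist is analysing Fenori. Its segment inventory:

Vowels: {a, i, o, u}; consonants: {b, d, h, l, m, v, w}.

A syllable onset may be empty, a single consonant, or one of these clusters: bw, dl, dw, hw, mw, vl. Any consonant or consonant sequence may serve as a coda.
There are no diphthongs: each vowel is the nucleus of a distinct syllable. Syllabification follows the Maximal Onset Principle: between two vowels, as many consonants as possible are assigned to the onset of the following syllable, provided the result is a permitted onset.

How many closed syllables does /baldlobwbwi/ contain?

The vowels are a, o, i — 3 nuclei, so 3 syllables.
Between /a/ (V1) and /o/ (V2): /ldl/ splits as /l/ + /dl/ (/dl/ is the longest suffix that is a licit onset).
Between /o/ (V2) and /i/ (V3): /bwbw/ splits as /bw/ + /bw/ (/bw/ is the longest suffix that is a licit onset).
Result: bal.dlobw.bwi.
Classifying each syllable: /bal/ (closed), /dlobw/ (closed), /bwi/ (open).
Closed syllables: 2.

2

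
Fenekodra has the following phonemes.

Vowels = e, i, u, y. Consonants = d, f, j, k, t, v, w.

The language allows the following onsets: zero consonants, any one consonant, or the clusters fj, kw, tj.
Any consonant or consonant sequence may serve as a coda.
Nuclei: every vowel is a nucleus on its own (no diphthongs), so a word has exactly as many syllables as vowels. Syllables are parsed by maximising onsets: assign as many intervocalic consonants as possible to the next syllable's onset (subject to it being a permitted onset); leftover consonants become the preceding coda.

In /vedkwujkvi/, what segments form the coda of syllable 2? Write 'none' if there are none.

jk

The vowels are e, u, i — 3 nuclei, so 3 syllables.
V1 /e/ – V2 /u/: /dkw/ splits as /d/ + /kw/ (/kw/ is the longest suffix that is a licit onset).
V2 /u/ – V3 /i/: /jkv/ splits as /jk/ + /v/ (/v/ is the longest suffix that is a licit onset).
Putting it together: ved.kwujk.vi.
Syllable 2 is /kwujk/: onset /kw/, nucleus /u/, coda /jk/.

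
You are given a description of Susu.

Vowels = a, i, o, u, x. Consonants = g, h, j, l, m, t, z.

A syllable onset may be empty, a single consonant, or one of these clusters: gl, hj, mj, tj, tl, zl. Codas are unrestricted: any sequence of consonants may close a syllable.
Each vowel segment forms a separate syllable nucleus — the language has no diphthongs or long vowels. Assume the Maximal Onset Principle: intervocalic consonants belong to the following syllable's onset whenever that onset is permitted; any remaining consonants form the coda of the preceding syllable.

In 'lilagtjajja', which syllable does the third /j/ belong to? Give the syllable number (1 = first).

Vowels present: i, a, a, a; each is a nucleus, giving 4 syllables.
σ1/σ2 boundary: just /l/ — single C goes to the following onset.
σ2/σ3 boundary: cluster /gtj/ — the longest permitted-onset suffix is /tj/; onset = /tj/, preceding coda = /g/.
σ3/σ4 boundary: /jj/ splits as /j/ + /j/ (/j/ is the longest suffix that is a licit onset).
Syllabification: li.lag.tjaj.ja.
The third /j/ is in the onset of syllable 4 (/ja/).

4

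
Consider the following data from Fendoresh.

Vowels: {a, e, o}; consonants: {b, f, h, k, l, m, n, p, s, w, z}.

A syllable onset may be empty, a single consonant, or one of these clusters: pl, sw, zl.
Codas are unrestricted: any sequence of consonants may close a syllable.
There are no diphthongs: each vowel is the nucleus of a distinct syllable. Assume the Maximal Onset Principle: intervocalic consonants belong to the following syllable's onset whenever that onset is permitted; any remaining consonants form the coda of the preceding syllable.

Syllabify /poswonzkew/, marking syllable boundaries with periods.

po.swonz.kew

The vowels are o, o, e — 3 nuclei, so 3 syllables.
σ1/σ2 boundary: /sw/ — entire cluster is a permitted onset → onset /sw/, coda ∅.
σ2/σ3 boundary: /nzk/ splits as /nz/ + /k/ (/k/ is the longest suffix that is a licit onset).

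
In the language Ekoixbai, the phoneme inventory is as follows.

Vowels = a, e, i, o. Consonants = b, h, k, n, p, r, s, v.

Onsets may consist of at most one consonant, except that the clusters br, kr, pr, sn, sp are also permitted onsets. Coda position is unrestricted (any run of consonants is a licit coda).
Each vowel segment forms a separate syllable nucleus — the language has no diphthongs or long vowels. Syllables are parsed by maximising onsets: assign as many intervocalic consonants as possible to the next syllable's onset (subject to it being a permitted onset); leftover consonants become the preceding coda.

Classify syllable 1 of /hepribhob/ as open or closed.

open

Vowels present: e, i, o; each is a nucleus, giving 3 syllables.
Between /e/ (V1) and /i/ (V2): /pr/ — entire cluster is a permitted onset → onset /pr/, coda ∅.
Between /i/ (V2) and /o/ (V3): /bh/ — longest licit onset from the right is /h/, leaving /b/ as coda.
Result: he.prib.hob.
Syllable 1 is /he/; it ends in its nucleus with no coda, so it is open.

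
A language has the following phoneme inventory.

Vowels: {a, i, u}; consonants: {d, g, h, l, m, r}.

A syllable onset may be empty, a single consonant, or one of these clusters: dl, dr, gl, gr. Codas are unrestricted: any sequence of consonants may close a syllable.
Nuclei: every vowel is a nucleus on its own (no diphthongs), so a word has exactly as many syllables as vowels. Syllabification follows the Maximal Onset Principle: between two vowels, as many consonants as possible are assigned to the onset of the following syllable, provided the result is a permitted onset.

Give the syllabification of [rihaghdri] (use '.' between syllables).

Vowels present: i, a, i; each is a nucleus, giving 3 syllables.
V1 /i/ – V2 /a/: /h/ is a single consonant, so it becomes the next onset.
V2 /a/ – V3 /i/: /ghdr/ splits as /gh/ + /dr/ (/dr/ is the longest suffix that is a licit onset).

ri.hagh.dri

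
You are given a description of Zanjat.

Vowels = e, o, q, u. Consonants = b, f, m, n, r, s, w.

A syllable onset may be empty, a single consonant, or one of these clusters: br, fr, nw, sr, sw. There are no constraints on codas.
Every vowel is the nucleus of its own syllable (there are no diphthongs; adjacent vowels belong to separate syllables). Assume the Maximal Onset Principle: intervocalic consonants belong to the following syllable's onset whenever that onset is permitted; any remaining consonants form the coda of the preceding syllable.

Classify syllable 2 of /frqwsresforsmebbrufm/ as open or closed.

closed

Nuclei (vowels): q, e, o, e, u → 5 syllables.
Between /q/ (V1) and /e/ (V2): /wsr/ splits as /w/ + /sr/ (/sr/ is the longest suffix that is a licit onset).
Between /e/ (V2) and /o/ (V3): cluster /sf/ — the longest permitted-onset suffix is /f/; onset = /f/, preceding coda = /s/.
Between /o/ (V3) and /e/ (V4): cluster /rsm/ — the longest permitted-onset suffix is /m/; onset = /m/, preceding coda = /rs/.
Between /e/ (V4) and /u/ (V5): cluster /bbr/ — the longest permitted-onset suffix is /br/; onset = /br/, preceding coda = /b/.
So the parse is frqw.sres.fors.meb.brufm.
Syllable 2 is /sres/ with coda /s/, so it is closed.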